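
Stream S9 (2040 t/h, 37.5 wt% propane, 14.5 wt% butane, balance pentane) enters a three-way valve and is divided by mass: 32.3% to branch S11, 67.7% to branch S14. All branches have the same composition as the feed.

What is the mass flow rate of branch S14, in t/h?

Branch S14 flow = 0.677×2040 = 1381.1 t/h.

1381 t/h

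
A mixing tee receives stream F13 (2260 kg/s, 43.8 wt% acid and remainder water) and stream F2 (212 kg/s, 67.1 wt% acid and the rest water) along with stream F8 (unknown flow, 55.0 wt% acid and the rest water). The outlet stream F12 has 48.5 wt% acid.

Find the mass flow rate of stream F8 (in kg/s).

Let F8 be the unknown flow. Total out = 2472 + F8.
acid balance: 1132.1 + 0.550·F8 = 0.485·(2472 + F8)
(0.550 − 0.485)·F8 = 0.485×2472 − 1132.1 = 66.788
F8 = 66.788 / 0.065 = 1027.5 kg/s

1028 kg/s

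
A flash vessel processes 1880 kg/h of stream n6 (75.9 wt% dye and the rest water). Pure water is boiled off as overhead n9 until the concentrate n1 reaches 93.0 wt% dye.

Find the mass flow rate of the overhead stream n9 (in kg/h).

345.7 kg/h

dye is conserved: 1880×0.759 = 1426.9 kg/h all reports to the concentrate.
Concentrate = 1426.9/(target fraction) = 1534.3 kg/h.
Overhead = 1880 − 1534.3 = 345.68 kg/h.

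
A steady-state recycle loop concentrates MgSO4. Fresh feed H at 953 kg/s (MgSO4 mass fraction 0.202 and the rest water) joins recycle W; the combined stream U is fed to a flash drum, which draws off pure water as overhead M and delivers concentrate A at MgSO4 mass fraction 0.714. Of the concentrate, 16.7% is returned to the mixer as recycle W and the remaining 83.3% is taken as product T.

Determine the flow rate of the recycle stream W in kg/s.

Overall MgSO4 balance (none leaves overhead): MgSO4 in fresh feed = MgSO4 in product, i.e. 953×0.202 = (1−0.167)·A·0.714.
A = 192.51/(0.714×0.833) = 323.67 kg/s.
Recycle W = 0.167×323.67 = 54.053 kg/s.

54.05 kg/s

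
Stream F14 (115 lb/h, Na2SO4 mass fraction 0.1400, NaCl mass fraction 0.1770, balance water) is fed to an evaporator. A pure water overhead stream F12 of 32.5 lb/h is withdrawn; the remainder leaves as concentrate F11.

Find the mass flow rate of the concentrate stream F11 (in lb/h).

Concentrate = 115 − 32.5 = 82.5 lb/h.

82.5 lb/h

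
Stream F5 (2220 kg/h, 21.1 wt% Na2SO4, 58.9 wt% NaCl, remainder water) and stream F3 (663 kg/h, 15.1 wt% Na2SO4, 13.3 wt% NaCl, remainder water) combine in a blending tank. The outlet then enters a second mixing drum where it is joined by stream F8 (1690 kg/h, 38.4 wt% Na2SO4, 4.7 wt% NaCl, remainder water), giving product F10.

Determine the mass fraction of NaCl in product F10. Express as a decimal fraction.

0.323

Overall, product flow = 4573 kg/h.
NaCl in = 2220×0.589 + 663×0.133 + 1690×0.047 = 1475.2 kg/h.
NaCl fraction in F10 = 0.323.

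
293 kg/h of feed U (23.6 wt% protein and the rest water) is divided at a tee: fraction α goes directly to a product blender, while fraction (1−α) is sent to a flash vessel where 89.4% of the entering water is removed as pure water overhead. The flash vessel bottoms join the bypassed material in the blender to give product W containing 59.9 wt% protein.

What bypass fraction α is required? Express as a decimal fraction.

All 293×0.236 = 69.148 kg/h of protein reaches W, so W = 69.148/0.599 = 115.44 kg/h and vapour = 177.56 kg/h.
The evaporator receives (1−α)·293 of feed at 0.764 water and removes 0.894 of that water:
0.894×0.764×(1−α)×293 = 177.56
(1−α) = 177.56/200.12 = 0.8873;  α = 0.1127.

0.113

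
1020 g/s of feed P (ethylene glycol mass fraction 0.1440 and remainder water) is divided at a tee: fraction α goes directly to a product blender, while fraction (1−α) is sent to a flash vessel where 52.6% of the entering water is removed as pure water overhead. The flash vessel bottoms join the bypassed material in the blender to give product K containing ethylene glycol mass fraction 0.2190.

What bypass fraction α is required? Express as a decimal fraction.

0.239

All 1020×0.144 = 146.88 g/s of ethylene glycol reaches K, so K = 146.88/0.219 = 670.68 g/s and vapour = 349.32 g/s.
The evaporator receives (1−α)·1020 of feed at 0.856 water and removes 0.526 of that water:
0.526×0.856×(1−α)×1020 = 349.32
(1−α) = 349.32/459.26 = 0.7606;  α = 0.2394.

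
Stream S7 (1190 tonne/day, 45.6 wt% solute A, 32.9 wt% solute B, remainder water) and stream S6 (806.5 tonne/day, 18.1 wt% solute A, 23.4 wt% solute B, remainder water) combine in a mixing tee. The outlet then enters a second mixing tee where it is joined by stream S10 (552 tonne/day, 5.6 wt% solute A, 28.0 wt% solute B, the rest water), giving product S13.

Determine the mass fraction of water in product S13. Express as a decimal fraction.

0.4293

Overall, product flow = 2548.5 tonne/day.
water in = 1190×0.215 + 806.5×0.585 + 552×0.664 = 1094.2 tonne/day.
water fraction in S13 = 0.4293.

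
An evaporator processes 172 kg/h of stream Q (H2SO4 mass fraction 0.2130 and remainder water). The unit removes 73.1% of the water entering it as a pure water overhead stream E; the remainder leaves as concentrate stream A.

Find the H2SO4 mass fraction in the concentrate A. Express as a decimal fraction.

H2SO4 is not removed: 172×0.213 = 36.636 kg/h of H2SO4 enters A.
water entering = 172×0.787 = 135.36 kg/h; overhead removed = 0.731×135.36 = 98.951 kg/h.
Concentrate = 172 − 98.951 = 73.049 kg/h.
Mass fraction = 36.636/73.049 = 0.5015.

0.5015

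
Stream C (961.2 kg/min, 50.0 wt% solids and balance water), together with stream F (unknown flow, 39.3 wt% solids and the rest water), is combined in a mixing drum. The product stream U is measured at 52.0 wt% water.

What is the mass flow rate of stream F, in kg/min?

Let F be the unknown flow. Total out = 961.2 + F.
water balance: 480.6 + 0.607·F = 0.520·(961.2 + F)
(0.607 − 0.520)·F = 0.520×961.2 − 480.6 = 19.224
F = 19.224 / 0.087 = 220.97 kg/min

221 kg/min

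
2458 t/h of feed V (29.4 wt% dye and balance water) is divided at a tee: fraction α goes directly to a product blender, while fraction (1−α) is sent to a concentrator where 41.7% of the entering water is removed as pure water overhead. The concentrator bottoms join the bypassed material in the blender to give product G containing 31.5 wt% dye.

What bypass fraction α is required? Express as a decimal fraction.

All 2458×0.294 = 722.65 t/h of dye reaches G, so G = 722.65/0.315 = 2294.1 t/h and vapour = 163.87 t/h.
The evaporator receives (1−α)·2458 of feed at 0.706 water and removes 0.417 of that water:
0.417×0.706×(1−α)×2458 = 163.87
(1−α) = 163.87/723.64 = 0.2264;  α = 0.7736.

0.774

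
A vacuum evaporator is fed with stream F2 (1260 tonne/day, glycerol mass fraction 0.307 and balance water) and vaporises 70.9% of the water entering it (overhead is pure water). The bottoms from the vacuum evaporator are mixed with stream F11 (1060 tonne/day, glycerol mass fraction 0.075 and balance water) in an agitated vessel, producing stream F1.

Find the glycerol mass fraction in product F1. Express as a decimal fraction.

Vapour removed = 0.709×0.693×1260 = 619.08 tonne/day; concentrate = 640.92 tonne/day.
glycerol reaching the mixer = 386.82 (from concentrate) + 1060×0.075 = 466.32 tonne/day.
Product flow = 640.92 + 1060 = 1700.9 tonne/day; glycerol fraction = 0.274.

0.274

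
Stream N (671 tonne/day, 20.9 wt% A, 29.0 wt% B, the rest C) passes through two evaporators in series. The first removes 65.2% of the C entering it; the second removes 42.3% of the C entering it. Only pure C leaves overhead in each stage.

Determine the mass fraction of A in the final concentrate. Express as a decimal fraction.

0.3486

C in feed = 671×0.501 = 336.17 tonne/day.
After stage 1: C left = (1−0.652)×336.17 = 116.99; stream total = 451.82 tonne/day.
After stage 2: C left = (1−0.423)×116.99 = 67.502; final concentrate = 402.33 tonne/day.
A fraction = 140.24/402.33 = 0.3486.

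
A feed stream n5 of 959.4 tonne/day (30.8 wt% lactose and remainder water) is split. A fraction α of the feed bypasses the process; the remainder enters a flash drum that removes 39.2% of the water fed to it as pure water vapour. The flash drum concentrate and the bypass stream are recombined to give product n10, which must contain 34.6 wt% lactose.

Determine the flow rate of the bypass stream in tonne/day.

All 959.4×0.308 = 295.5 tonne/day of lactose reaches n10, so n10 = 295.5/0.346 = 854.03 tonne/day and vapour = 105.37 tonne/day.
The evaporator receives (1−α)·959.4 of feed at 0.692 water and removes 0.392 of that water:
0.392×0.692×(1−α)×959.4 = 105.37
(1−α) = 105.37/260.25 = 0.4049;  α = 0.5951.
Bypass flow = 0.5951×959.4 = 570.97 tonne/day.

571 tonne/day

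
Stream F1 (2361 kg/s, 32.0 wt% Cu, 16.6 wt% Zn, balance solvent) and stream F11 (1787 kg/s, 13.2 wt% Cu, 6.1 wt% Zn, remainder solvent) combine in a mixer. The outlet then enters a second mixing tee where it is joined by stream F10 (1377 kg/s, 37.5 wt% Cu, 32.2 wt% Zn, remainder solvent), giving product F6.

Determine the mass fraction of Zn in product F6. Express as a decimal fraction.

Overall, product flow = 5525 kg/s.
Zn in = 2361×0.166 + 1787×0.061 + 1377×0.322 = 944.33 kg/s.
Zn fraction in F6 = 0.1709.

0.1709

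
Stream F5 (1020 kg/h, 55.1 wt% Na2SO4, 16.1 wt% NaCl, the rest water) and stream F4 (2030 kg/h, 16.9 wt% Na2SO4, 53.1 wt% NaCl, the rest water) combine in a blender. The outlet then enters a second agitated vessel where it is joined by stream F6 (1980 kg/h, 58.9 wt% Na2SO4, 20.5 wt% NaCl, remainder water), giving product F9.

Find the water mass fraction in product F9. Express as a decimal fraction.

Overall, product flow = 5030 kg/h.
water in = 1020×0.288 + 2030×0.300 + 1980×0.206 = 1310.6 kg/h.
water fraction in F9 = 0.2606.

0.2606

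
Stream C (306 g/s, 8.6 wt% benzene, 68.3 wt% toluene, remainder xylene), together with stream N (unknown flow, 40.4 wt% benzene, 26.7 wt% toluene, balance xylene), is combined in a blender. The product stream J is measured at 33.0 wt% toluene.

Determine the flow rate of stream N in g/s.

Let N be the unknown flow. Total out = 306 + N.
toluene balance: 209 + 0.267·N = 0.330·(306 + N)
(0.267 − 0.330)·N = 0.330×306 − 209 = -108.02
N = -108.02 / -0.063 = 1714.6 g/s

1715 g/s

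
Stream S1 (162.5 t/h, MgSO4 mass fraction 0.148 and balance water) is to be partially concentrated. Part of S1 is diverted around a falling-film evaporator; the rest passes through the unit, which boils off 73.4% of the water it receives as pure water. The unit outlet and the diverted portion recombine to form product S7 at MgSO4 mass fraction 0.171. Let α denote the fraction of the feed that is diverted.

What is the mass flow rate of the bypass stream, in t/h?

127.5 t/h

All 162.5×0.148 = 24.05 t/h of MgSO4 reaches S7, so S7 = 24.05/0.171 = 140.64 t/h and vapour = 21.857 t/h.
The evaporator receives (1−α)·162.5 of feed at 0.852 water and removes 0.734 of that water:
0.734×0.852×(1−α)×162.5 = 21.857
(1−α) = 21.857/101.62 = 0.2151;  α = 0.7849.
Bypass flow = 0.7849×162.5 = 127.55 t/h.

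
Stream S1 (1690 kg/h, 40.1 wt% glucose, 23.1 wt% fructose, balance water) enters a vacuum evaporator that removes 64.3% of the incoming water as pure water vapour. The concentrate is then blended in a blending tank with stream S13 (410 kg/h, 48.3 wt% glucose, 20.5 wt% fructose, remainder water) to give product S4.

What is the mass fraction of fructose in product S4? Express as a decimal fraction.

0.279

Vapour removed = 0.643×0.368×1690 = 399.89 kg/h; concentrate = 1290.1 kg/h.
fructose reaching the mixer = 390.39 (from concentrate) + 410×0.205 = 474.44 kg/h.
Product flow = 1290.1 + 410 = 1700.1 kg/h; fructose fraction = 0.279.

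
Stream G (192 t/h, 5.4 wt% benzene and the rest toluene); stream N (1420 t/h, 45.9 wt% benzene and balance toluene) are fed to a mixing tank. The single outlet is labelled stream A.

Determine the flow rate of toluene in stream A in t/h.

toluene out = toluene in = 192×0.946 + 1420×0.541 = 949.85 t/h.

949.9 t/h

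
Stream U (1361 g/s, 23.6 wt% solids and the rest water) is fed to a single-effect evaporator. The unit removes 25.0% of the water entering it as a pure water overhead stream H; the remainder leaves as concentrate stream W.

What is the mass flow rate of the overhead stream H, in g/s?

260 g/s

water entering = 1361×0.764 = 1039.8 g/s; overhead removed = 0.250×1039.8 = 259.95 g/s.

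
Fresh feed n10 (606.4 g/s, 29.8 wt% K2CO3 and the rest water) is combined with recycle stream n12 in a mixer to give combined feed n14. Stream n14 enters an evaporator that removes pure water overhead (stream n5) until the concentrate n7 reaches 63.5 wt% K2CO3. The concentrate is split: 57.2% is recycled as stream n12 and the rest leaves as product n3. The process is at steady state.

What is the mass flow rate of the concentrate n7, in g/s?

664.9 g/s

Overall K2CO3 balance (none leaves overhead): K2CO3 in fresh feed = K2CO3 in product, i.e. 606.4×0.298 = (1−0.572)·n7·0.635.
n7 = 180.71/(0.635×0.428) = 664.9 g/s.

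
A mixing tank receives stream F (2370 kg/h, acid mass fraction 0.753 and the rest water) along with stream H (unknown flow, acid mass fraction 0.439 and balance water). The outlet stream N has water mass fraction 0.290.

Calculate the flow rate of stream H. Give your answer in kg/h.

Let H be the unknown flow. Total out = 2370 + H.
water balance: 585.39 + 0.561·H = 0.290·(2370 + H)
(0.561 − 0.290)·H = 0.290×2370 − 585.39 = 101.91
H = 101.91 / 0.271 = 376.05 kg/h

376.1 kg/h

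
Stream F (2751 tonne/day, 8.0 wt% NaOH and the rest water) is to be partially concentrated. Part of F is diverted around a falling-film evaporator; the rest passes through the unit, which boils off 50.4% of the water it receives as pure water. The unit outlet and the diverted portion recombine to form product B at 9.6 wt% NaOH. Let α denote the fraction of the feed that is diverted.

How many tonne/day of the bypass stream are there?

All 2751×0.080 = 220.08 tonne/day of NaOH reaches B, so B = 220.08/0.096 = 2292.5 tonne/day and vapour = 458.5 tonne/day.
The evaporator receives (1−α)·2751 of feed at 0.920 water and removes 0.504 of that water:
0.504×0.920×(1−α)×2751 = 458.5
(1−α) = 458.5/1275.6 = 0.3594;  α = 0.6406.
Bypass flow = 0.6406×2751 = 1762.2 tonne/day.

1762 tonne/day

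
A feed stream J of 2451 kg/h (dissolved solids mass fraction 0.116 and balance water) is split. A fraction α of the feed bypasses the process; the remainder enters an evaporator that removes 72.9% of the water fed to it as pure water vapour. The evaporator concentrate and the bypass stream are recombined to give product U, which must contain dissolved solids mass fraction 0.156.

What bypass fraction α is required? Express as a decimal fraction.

0.602

All 2451×0.116 = 284.32 kg/h of dissolved solids reaches U, so U = 284.32/0.156 = 1822.5 kg/h and vapour = 628.46 kg/h.
The evaporator receives (1−α)·2451 of feed at 0.884 water and removes 0.729 of that water:
0.729×0.884×(1−α)×2451 = 628.46
(1−α) = 628.46/1579.5 = 0.3979;  α = 0.6021.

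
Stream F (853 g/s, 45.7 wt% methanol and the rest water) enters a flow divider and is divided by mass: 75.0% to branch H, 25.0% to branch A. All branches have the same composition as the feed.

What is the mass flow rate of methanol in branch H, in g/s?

292.4 g/s

Branch H total = 0.750×853 = 639.75 g/s.
methanol in H = 0.457×639.75 = 292.37 g/s.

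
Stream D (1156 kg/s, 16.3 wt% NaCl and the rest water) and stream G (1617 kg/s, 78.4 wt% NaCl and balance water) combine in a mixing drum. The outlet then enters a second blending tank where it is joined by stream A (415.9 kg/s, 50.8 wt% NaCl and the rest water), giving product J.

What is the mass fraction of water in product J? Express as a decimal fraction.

0.477

Overall, product flow = 3188.9 kg/s.
water in = 1156×0.837 + 1617×0.216 + 415.9×0.492 = 1521.5 kg/s.
water fraction in J = 0.477.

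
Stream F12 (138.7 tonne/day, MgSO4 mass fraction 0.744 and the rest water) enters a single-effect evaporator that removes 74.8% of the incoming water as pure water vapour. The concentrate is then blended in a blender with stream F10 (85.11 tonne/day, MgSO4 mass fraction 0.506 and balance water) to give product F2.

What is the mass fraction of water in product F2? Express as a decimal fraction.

Vapour removed = 0.748×0.256×138.7 = 26.559 tonne/day; concentrate = 112.14 tonne/day.
water reaching the mixer = 8.9478 (from concentrate) + 85.11×0.494 = 50.992 tonne/day.
Product flow = 112.14 + 85.11 = 197.25 tonne/day; water fraction = 0.259.

0.259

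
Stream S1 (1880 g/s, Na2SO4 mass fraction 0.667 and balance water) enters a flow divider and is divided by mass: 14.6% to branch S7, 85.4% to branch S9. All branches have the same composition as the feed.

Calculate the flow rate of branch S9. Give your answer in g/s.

1606 g/s

Branch S9 flow = 0.854×1880 = 1605.5 g/s.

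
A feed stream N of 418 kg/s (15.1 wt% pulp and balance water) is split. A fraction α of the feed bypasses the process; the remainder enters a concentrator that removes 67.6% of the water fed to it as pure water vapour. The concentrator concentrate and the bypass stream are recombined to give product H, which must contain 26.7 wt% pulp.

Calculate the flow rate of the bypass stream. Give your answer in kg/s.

101.6 kg/s

All 418×0.151 = 63.118 kg/s of pulp reaches H, so H = 63.118/0.267 = 236.4 kg/s and vapour = 181.6 kg/s.
The evaporator receives (1−α)·418 of feed at 0.849 water and removes 0.676 of that water:
0.676×0.849×(1−α)×418 = 181.6
(1−α) = 181.6/239.9 = 0.7570;  α = 0.2430.
Bypass flow = 0.2430×418 = 101.58 kg/s.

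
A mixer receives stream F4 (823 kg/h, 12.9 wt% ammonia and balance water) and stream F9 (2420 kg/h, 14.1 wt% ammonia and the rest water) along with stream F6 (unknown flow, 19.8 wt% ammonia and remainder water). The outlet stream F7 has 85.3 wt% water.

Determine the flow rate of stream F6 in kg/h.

Let F6 be the unknown flow. Total out = 3243 + F6.
water balance: 2795.6 + 0.802·F6 = 0.853·(3243 + F6)
(0.802 − 0.853)·F6 = 0.853×3243 − 2795.6 = -29.334
F6 = -29.334 / -0.051 = 575.18 kg/h

575.2 kg/h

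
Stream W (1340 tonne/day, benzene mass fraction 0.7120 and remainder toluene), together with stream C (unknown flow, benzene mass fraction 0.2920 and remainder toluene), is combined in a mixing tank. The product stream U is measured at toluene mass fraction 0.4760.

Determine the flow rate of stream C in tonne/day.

Let C be the unknown flow. Total out = 1340 + C.
toluene balance: 385.92 + 0.708·C = 0.476·(1340 + C)
(0.708 − 0.476)·C = 0.476×1340 − 385.92 = 251.92
C = 251.92 / 0.232 = 1085.9 tonne/day

1086 tonne/day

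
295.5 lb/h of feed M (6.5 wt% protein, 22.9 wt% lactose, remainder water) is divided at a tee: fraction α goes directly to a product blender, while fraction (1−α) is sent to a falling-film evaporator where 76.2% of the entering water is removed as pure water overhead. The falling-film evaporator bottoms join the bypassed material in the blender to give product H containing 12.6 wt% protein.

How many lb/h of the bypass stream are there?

All 295.5×0.065 = 19.207 lb/h of protein reaches H, so H = 19.207/0.126 = 152.44 lb/h and vapour = 143.06 lb/h.
The evaporator receives (1−α)·295.5 of feed at 0.706 water and removes 0.762 of that water:
0.762×0.706×(1−α)×295.5 = 143.06
(1−α) = 143.06/158.97 = 0.8999;  α = 0.1001.
Bypass flow = 0.1001×295.5 = 29.576 lb/h.

29.58 lb/h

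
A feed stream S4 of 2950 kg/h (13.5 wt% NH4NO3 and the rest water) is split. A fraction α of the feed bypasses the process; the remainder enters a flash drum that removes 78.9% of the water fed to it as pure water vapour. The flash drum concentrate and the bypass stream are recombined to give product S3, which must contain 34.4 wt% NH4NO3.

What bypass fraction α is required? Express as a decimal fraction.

0.110

All 2950×0.135 = 398.25 kg/h of NH4NO3 reaches S3, so S3 = 398.25/0.344 = 1157.7 kg/h and vapour = 1792.3 kg/h.
The evaporator receives (1−α)·2950 of feed at 0.865 water and removes 0.789 of that water:
0.789×0.865×(1−α)×2950 = 1792.3
(1−α) = 1792.3/2013.3 = 0.8902;  α = 0.1098.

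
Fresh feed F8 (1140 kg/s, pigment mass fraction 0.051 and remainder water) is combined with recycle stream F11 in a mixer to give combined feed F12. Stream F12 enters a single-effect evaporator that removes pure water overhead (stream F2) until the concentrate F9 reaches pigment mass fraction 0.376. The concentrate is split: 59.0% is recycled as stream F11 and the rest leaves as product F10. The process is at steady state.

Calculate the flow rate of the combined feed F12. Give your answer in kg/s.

1363 kg/s

Overall pigment balance (none leaves overhead): pigment in fresh feed = pigment in product, i.e. 1140×0.051 = (1−0.590)·F9·0.376.
F9 = 58.14/(0.376×0.410) = 377.14 kg/s.
Recycle F11 = 0.590×377.14 = 222.51 kg/s.
Combined feed F12 = 1140 + 222.51 = 1362.5 kg/s.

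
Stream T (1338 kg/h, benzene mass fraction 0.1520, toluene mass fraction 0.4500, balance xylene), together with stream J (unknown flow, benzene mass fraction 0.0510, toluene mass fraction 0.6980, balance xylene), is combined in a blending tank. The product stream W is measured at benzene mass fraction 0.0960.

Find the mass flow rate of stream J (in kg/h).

Let J be the unknown flow. Total out = 1338 + J.
benzene balance: 203.38 + 0.051·J = 0.096·(1338 + J)
(0.051 − 0.096)·J = 0.096×1338 − 203.38 = -74.928
J = -74.928 / -0.045 = 1665.1 kg/h

1665 kg/h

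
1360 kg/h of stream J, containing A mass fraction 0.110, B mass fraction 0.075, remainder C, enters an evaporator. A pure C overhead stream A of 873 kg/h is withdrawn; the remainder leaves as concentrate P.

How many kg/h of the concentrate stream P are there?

Concentrate = 1360 − 873 = 487 kg/h.

487 kg/h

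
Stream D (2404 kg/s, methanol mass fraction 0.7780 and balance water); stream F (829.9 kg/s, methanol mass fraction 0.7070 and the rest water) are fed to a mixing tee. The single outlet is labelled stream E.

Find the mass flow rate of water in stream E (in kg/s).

water out = water in = 2404×0.222 + 829.9×0.293 = 776.85 kg/s.

776.8 kg/s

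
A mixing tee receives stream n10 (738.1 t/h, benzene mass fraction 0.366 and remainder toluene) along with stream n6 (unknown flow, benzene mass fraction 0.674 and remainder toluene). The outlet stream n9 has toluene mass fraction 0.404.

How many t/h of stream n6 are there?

2176 t/h

Let n6 be the unknown flow. Total out = 738.1 + n6.
toluene balance: 467.96 + 0.326·n6 = 0.404·(738.1 + n6)
(0.326 − 0.404)·n6 = 0.404×738.1 − 467.96 = -169.76
n6 = -169.76 / -0.078 = 2176.4 t/h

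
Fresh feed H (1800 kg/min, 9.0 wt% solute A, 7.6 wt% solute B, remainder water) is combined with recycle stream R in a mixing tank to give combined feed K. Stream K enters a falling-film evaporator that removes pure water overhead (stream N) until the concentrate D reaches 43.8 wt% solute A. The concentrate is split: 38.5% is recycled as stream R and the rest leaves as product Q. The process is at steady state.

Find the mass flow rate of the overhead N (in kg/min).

Overall solute A balance (none leaves overhead): solute A in fresh feed = solute A in product, i.e. 1800×0.090 = (1−0.385)·D·0.438.
D = 162/(0.438×0.615) = 601.4 kg/min.
Recycle R = 0.385×601.4 = 231.54 kg/min.
Combined feed K = 1800 + 231.54 = 2031.5 kg/min.
Overhead N = K − D = 2031.5 − 601.4 = 1430.1 kg/min.

1430 kg/min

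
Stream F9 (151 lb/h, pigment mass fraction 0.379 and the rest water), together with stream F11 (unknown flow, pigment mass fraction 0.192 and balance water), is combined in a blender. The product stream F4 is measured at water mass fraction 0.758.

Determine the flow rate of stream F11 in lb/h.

Let F11 be the unknown flow. Total out = 151 + F11.
water balance: 93.771 + 0.808·F11 = 0.758·(151 + F11)
(0.808 − 0.758)·F11 = 0.758×151 − 93.771 = 20.687
F11 = 20.687 / 0.050 = 413.74 lb/h

413.7 lb/h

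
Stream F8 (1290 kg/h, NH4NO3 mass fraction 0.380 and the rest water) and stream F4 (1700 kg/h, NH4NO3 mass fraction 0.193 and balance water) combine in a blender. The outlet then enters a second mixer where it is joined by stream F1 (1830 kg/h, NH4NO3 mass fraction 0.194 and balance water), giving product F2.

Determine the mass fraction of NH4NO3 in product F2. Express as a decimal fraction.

Overall, product flow = 4820 kg/h.
NH4NO3 in = 1290×0.380 + 1700×0.193 + 1830×0.194 = 1173.3 kg/h.
NH4NO3 fraction in F2 = 0.243.

0.243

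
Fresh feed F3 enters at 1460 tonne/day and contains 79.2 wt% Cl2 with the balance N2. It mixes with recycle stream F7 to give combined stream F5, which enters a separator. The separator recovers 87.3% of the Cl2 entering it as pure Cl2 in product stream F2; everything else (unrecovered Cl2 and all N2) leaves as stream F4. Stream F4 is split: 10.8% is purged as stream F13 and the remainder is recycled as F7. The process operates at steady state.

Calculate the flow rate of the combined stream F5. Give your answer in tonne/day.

N2 enters only via F3 and leaves only via the purge: 1460×0.208 = 0.108×(N2 in F4), and the separator passes all N2, so N2 in F5 = N2 in F4 = 2811.9 tonne/day.
Cl2 in F5: m_A = 1460×0.792 + (1−0.108)·(1−0.873)·m_A, so m_A = 1156.3/0.8867 = 1304 tonne/day.
F5 = 1304 + 2811.9 = 4115.9 tonne/day.

4116 tonne/day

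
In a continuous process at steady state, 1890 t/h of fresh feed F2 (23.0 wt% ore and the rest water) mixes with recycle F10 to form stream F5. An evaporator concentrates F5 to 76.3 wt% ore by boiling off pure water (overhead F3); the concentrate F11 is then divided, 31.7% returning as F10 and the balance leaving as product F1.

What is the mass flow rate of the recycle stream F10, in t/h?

Overall ore balance (none leaves overhead): ore in fresh feed = ore in product, i.e. 1890×0.230 = (1−0.317)·F11·0.763.
F11 = 434.7/(0.763×0.683) = 834.15 t/h.
Recycle F10 = 0.317×834.15 = 264.43 t/h.

264.4 t/h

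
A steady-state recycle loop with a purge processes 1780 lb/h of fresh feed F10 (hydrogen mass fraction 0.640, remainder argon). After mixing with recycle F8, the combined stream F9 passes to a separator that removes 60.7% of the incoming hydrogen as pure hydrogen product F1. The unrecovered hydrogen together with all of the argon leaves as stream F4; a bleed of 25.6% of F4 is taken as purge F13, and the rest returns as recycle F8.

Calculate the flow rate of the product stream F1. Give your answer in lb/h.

hydrogen in F9: m_A = 1780×0.640 + (1−0.256)·(1−0.607)·m_A, so m_A = 1139.2/0.7076 = 1609.9 lb/h.
Product F1 = 0.607×1609.9 = 977.23 lb/h.

977.2 lb/h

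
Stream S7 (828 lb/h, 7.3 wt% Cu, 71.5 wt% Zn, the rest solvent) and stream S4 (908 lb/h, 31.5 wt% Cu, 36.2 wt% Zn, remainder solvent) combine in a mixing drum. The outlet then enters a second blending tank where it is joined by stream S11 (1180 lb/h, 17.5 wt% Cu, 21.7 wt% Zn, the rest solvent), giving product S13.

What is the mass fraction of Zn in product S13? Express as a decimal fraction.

0.404

Overall, product flow = 2916 lb/h.
Zn in = 828×0.715 + 908×0.362 + 1180×0.217 = 1176.8 lb/h.
Zn fraction in S13 = 0.404.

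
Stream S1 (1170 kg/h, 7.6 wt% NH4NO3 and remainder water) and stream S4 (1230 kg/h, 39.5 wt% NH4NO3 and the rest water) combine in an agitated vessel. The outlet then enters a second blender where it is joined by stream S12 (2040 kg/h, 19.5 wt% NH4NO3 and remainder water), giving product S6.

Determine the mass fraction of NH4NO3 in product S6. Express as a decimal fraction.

Overall, product flow = 4440 kg/h.
NH4NO3 in = 1170×0.076 + 1230×0.395 + 2040×0.195 = 972.57 kg/h.
NH4NO3 fraction in S6 = 0.2190.

0.2190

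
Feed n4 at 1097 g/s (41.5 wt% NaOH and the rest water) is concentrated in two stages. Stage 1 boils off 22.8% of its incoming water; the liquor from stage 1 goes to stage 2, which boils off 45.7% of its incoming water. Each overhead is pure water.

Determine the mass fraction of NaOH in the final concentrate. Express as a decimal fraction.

0.6286

water in feed = 1097×0.585 = 641.75 g/s.
After stage 1: water left = (1−0.228)×641.75 = 495.43; stream total = 950.68 g/s.
After stage 2: water left = (1−0.457)×495.43 = 269.02; final concentrate = 724.27 g/s.
NaOH fraction = 455.25/724.27 = 0.6286.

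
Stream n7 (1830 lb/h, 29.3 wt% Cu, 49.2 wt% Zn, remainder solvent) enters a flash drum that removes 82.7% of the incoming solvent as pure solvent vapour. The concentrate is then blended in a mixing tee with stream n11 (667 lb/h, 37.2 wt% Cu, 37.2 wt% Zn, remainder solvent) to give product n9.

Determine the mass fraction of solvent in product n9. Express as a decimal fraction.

Vapour removed = 0.827×0.215×1830 = 325.38 lb/h; concentrate = 1504.6 lb/h.
solvent reaching the mixer = 68.067 (from concentrate) + 667×0.256 = 238.82 lb/h.
Product flow = 1504.6 + 667 = 2171.6 lb/h; solvent fraction = 0.110.

0.110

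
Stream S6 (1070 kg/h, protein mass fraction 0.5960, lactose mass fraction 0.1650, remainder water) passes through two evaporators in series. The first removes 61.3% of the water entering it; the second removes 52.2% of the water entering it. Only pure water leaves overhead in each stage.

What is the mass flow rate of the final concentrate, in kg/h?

861.6 kg/h

water in feed = 1070×0.239 = 255.73 kg/h.
After stage 1: water left = (1−0.613)×255.73 = 98.968; stream total = 913.24 kg/h.
After stage 2: water left = (1−0.522)×98.968 = 47.306; final concentrate = 861.58 kg/h.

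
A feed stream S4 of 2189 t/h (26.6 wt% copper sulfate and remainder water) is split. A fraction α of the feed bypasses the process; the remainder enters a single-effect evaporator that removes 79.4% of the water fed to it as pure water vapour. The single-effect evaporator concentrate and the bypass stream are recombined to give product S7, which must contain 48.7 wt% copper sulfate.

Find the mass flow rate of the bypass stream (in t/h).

All 2189×0.266 = 582.27 t/h of copper sulfate reaches S7, so S7 = 582.27/0.487 = 1195.6 t/h and vapour = 993.37 t/h.
The evaporator receives (1−α)·2189 of feed at 0.734 water and removes 0.794 of that water:
0.794×0.734×(1−α)×2189 = 993.37
(1−α) = 993.37/1275.7 = 0.7787;  α = 0.2213.
Bypass flow = 0.2213×2189 = 484.52 t/h.

484.5 t/h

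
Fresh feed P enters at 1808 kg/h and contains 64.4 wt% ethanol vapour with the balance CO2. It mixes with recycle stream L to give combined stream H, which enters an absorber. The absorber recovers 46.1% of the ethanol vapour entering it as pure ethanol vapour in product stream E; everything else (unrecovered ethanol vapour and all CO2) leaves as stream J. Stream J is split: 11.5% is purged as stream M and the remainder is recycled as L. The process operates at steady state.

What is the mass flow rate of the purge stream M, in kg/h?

781.6 kg/h

CO2 enters only via P and leaves only via the purge: 1808×0.356 = 0.115×(CO2 in J), and the absorber passes all CO2, so CO2 in H = CO2 in J = 5596.9 kg/h.
ethanol vapour in H: m_A = 1808×0.644 + (1−0.115)·(1−0.461)·m_A, so m_A = 1164.4/0.5230 = 2226.4 kg/h.
J = (1−0.461)×2226.4 + 5596.9 = 6796.9 kg/h.
Purge M = 0.115×6796.9 = 781.65 kg/h.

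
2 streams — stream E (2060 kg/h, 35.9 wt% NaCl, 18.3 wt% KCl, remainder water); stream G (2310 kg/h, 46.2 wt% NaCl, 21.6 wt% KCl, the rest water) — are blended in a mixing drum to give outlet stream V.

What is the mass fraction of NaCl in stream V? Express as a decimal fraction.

0.413

Total flow out = 2060 + 2310 = 4370 kg/h.
NaCl in = 2060×0.359 + 2310×0.462 = 1806.8 kg/h.
NaCl mass fraction in V = 1806.8/4370 = 0.413.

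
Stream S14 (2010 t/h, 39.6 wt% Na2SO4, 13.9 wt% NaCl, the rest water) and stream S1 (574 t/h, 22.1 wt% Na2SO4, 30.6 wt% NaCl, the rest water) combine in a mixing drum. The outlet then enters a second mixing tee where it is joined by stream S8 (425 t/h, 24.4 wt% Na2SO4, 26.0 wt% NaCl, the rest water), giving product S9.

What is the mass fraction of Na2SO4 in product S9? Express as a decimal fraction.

0.341

Overall, product flow = 3009 t/h.
Na2SO4 in = 2010×0.396 + 574×0.221 + 425×0.244 = 1026.5 t/h.
Na2SO4 fraction in S9 = 0.341.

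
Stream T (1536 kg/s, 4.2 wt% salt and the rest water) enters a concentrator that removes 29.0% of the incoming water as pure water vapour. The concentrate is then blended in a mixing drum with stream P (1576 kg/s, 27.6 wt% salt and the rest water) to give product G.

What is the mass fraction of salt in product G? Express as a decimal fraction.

Vapour removed = 0.290×0.958×1536 = 426.73 kg/s; concentrate = 1109.3 kg/s.
salt reaching the mixer = 64.512 (from concentrate) + 1576×0.276 = 499.49 kg/s.
Product flow = 1109.3 + 1576 = 2685.3 kg/s; salt fraction = 0.186.

0.186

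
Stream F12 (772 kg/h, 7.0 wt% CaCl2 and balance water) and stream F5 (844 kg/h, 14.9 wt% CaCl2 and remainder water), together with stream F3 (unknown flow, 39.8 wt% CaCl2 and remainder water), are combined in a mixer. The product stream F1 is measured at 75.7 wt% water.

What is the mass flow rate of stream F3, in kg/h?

1373 kg/h

Let F3 be the unknown flow. Total out = 1616 + F3.
water balance: 1436.2 + 0.602·F3 = 0.757·(1616 + F3)
(0.602 − 0.757)·F3 = 0.757×1616 − 1436.2 = -212.89
F3 = -212.89 / -0.155 = 1373.5 kg/h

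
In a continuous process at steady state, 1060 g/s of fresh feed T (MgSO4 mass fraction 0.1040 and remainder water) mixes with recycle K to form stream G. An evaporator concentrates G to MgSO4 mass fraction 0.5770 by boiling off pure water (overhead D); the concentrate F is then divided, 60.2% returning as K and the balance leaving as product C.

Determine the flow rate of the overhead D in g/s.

868.9 g/s

Overall MgSO4 balance (none leaves overhead): MgSO4 in fresh feed = MgSO4 in product, i.e. 1060×0.104 = (1−0.602)·F·0.577.
F = 110.24/(0.577×0.398) = 480.04 g/s.
Recycle K = 0.602×480.04 = 288.99 g/s.
Combined feed G = 1060 + 288.99 = 1349 g/s.
Overhead D = G − F = 1349 − 480.04 = 868.94 g/s.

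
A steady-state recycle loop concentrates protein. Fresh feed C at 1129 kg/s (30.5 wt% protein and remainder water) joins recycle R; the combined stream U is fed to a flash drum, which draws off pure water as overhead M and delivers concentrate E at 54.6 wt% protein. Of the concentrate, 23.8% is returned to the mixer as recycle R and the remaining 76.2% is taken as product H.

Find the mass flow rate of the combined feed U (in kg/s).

Overall protein balance (none leaves overhead): protein in fresh feed = protein in product, i.e. 1129×0.305 = (1−0.238)·E·0.546.
E = 344.34/(0.546×0.762) = 827.65 kg/s.
Recycle R = 0.238×827.65 = 196.98 kg/s.
Combined feed U = 1129 + 196.98 = 1326 kg/s.

1326 kg/s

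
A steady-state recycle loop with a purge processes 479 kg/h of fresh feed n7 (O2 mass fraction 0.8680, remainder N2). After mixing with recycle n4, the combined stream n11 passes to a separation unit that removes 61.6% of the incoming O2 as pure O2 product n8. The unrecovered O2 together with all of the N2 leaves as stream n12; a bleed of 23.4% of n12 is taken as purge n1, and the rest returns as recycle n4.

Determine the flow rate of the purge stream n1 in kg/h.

N2 enters only via n7 and leaves only via the purge: 479×0.132 = 0.234×(N2 in n12), and the separation unit passes all N2, so N2 in n11 = N2 in n12 = 270.21 kg/h.
O2 in n11: m_A = 479×0.868 + (1−0.234)·(1−0.616)·m_A, so m_A = 415.77/0.7059 = 589.03 kg/h.
n12 = (1−0.616)×589.03 + 270.21 = 496.39 kg/h.
Purge n1 = 0.234×496.39 = 116.16 kg/h.

116.2 kg/h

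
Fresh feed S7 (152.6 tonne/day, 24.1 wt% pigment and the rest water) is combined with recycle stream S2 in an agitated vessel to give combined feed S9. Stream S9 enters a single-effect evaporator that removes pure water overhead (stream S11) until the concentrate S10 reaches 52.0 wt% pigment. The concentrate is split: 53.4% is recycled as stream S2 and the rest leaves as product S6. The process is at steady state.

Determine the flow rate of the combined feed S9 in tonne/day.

233.6 tonne/day

Overall pigment balance (none leaves overhead): pigment in fresh feed = pigment in product, i.e. 152.6×0.241 = (1−0.534)·S10·0.520.
S10 = 36.777/(0.520×0.466) = 151.77 tonne/day.
Recycle S2 = 0.534×151.77 = 81.045 tonne/day.
Combined feed S9 = 152.6 + 81.045 = 233.64 tonne/day.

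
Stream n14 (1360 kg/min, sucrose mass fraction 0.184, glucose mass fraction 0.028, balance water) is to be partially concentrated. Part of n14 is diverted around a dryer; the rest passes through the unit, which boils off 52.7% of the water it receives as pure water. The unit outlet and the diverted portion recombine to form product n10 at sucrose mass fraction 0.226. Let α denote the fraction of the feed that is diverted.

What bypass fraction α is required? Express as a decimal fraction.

0.552

All 1360×0.184 = 250.24 kg/min of sucrose reaches n10, so n10 = 250.24/0.226 = 1107.3 kg/min and vapour = 252.74 kg/min.
The evaporator receives (1−α)·1360 of feed at 0.788 water and removes 0.527 of that water:
0.527×0.788×(1−α)×1360 = 252.74
(1−α) = 252.74/564.78 = 0.4475;  α = 0.5525.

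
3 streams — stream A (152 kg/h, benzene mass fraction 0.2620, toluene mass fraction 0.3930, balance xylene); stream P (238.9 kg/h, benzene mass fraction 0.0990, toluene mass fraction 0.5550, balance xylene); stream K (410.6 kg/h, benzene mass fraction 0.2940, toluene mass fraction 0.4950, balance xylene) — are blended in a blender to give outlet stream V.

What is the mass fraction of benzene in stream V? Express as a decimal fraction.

Total flow out = 152 + 238.9 + 410.6 = 801.5 kg/h.
benzene in = 152×0.262 + 238.9×0.099 + 410.6×0.294 = 184.19 kg/h.
benzene mass fraction in V = 184.19/801.5 = 0.2298.

0.2298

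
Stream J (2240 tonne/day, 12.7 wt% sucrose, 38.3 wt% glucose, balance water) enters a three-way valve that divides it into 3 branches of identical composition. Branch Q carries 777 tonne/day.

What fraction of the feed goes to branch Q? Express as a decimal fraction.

0.347

Fraction to Q = 777/2240 = 0.3469.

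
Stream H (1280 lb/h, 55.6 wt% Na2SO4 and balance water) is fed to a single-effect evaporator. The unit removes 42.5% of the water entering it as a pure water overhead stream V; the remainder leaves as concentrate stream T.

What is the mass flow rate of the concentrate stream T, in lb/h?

water entering = 1280×0.444 = 568.32 lb/h; overhead removed = 0.425×568.32 = 241.54 lb/h.
Concentrate = 1280 − 241.54 = 1038.5 lb/h.

1038 lb/h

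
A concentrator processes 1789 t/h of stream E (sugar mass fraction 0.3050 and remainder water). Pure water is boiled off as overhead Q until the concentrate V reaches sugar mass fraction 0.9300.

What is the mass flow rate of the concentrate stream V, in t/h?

sugar is conserved: 1789×0.305 = 545.64 t/h all reports to the concentrate.
Concentrate = 545.64/(target fraction) = 586.72 t/h.

586.7 t/h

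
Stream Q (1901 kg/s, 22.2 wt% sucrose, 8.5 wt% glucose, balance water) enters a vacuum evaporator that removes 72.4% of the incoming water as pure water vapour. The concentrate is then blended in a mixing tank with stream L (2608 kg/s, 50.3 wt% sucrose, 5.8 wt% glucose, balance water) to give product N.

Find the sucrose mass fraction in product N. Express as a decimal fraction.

Vapour removed = 0.724×0.693×1901 = 953.79 kg/s; concentrate = 947.21 kg/s.
sucrose reaching the mixer = 422.02 (from concentrate) + 2608×0.503 = 1733.8 kg/s.
Product flow = 947.21 + 2608 = 3555.2 kg/s; sucrose fraction = 0.488.

0.488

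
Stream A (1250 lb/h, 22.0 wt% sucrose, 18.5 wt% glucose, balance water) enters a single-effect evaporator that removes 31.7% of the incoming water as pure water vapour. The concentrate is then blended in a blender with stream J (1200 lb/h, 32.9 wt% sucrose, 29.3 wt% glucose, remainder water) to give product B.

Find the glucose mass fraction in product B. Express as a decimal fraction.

Vapour removed = 0.317×0.595×1250 = 235.77 lb/h; concentrate = 1014.2 lb/h.
glucose reaching the mixer = 231.25 (from concentrate) + 1200×0.293 = 582.85 lb/h.
Product flow = 1014.2 + 1200 = 2214.2 lb/h; glucose fraction = 0.263.

0.263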